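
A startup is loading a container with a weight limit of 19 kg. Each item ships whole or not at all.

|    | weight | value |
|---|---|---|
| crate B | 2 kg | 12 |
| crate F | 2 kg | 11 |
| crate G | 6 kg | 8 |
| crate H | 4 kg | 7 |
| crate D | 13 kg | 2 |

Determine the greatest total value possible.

Treat it as a binary knapsack problem.
Allowing fractional choices, the relaxed optimum would be about 38.8, but items are indivisible.
crate B + crate F + crate H: weight 2 + 2 + 4 = 8 ≤ 19, value 12 + 11 + 7 = 30.
crate B + crate F + crate G: weight 2 + 2 + 6 = 10 ≤ 19, value 12 + 11 + 8 = 31.
crate B + crate F + crate G + crate H: weight 2 + 2 + 6 + 4 = 14 ≤ 19, value 12 + 11 + 8 + 7 = 38.
Best is crate B, crate F, crate G, and crate H with total value 38.

38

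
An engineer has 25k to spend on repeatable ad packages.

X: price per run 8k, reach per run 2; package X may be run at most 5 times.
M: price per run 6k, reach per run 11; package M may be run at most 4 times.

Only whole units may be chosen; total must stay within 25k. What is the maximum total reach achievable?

This is a bounded integer knapsack.
M has the best ratio (11/6); taking only M gives at most 4×11 = 44 (stopped by the price limit).
Optimal: 4×M: price 24 ≤ 25, reach 4·11 = 44.

44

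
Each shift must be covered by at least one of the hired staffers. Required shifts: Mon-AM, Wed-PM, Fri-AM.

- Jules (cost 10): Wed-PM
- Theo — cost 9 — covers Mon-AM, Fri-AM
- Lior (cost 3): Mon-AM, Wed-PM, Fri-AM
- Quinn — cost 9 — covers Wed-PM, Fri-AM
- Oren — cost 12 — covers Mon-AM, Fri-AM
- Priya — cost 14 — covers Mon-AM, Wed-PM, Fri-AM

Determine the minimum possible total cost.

Lior alone covers Mon-AM, Wed-PM, Fri-AM — every shift.
Total cost: 3.
No cover costs less than 3.

3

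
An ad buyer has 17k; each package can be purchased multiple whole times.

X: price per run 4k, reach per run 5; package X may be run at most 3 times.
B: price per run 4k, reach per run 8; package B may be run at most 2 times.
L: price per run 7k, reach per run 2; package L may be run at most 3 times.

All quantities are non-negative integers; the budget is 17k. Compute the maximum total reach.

26

This is a bounded integer knapsack.
3×X and 1×B: price 16 ≤ 17, reach 3·5 + 1·8 = 23.
2×X and 2×B: price 16 ≤ 17, reach 2·5 + 2·8 = 26.
Best is 26.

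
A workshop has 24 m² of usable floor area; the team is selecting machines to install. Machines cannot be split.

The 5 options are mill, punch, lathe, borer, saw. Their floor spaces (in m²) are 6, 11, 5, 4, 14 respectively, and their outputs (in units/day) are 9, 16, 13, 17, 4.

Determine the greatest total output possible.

46

Allowing fractional choices, the relaxed optimum would be about 52.1, but machines are indivisible.
punch + lathe + borer: floor space 11 + 5 + 4 = 20 ≤ 24, output 16 + 13 + 17 = 46.
mill + punch + borer: floor space 6 + 11 + 4 = 21 ≤ 24, output 9 + 16 + 17 = 42.
Best is punch, lathe, and borer with total output 46.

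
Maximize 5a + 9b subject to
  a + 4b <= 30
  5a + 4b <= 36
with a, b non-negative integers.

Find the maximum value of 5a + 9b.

68

(a,b)=(1,7): 1·1+4·7=29≤30, 5·1+4·7=33≤36, objective 68.
(a,b)=(2,6): 1·2+4·6=26≤30, 5·2+4·6=34≤36, objective 64.
(a,b)=(0,7): 1·0+4·7=28≤30, 5·0+4·7=28≤36, objective 63.
No feasible integer point exceeds 68.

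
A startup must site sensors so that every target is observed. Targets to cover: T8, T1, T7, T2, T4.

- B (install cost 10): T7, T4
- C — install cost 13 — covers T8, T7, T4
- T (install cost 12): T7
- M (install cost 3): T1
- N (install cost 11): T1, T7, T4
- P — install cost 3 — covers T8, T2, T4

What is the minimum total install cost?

Choose N and P: together they cover T8, T1, T7, T2, T4 — every target.
Total install cost: 11 + 3 = 14.

14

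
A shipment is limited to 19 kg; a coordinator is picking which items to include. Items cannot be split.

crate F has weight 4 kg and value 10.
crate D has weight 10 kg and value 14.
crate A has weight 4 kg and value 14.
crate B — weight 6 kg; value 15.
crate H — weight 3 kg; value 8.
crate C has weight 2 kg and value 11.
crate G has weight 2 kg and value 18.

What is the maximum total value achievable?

Allowing fractional choices, the relaxed optimum would be about 71.0, but items are indivisible.
crate F + crate A + crate B + crate C + crate G: weight 4 + 4 + 6 + 2 + 2 = 18 ≤ 19, value 10 + 14 + 15 + 11 + 18 = 68.
crate A + crate B + crate H + crate C + crate G: weight 4 + 6 + 3 + 2 + 2 = 17 ≤ 19, value 14 + 15 + 8 + 11 + 18 = 66.
Best is crate F, crate A, crate B, crate C, and crate G with total value 68.

68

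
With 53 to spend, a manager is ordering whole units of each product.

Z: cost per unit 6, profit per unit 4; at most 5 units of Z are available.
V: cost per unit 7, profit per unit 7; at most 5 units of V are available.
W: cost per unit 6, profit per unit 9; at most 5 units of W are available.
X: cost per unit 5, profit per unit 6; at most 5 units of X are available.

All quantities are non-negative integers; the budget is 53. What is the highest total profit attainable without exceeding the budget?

70

Take 1×V, 5×W, and 3×X: cost 52 ≤ 53, profit 1·7 + 5·9 + 3·6 = 70.
W has the best ratio (9/6) and is taken to its limit of 5; remaining capacity is filled optimally with the others.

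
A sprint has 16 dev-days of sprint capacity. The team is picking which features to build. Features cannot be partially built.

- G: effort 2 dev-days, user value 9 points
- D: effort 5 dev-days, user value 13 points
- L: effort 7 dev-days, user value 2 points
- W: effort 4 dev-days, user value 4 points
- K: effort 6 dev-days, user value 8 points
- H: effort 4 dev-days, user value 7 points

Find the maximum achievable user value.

33

Take G, D, W, and H: effort 2 + 5 + 4 + 4 = 15 ≤ 16, user value 9 + 13 + 4 + 7 = 33.
No other feasible combination does better.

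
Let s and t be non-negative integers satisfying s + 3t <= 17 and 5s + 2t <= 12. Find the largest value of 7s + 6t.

Relaxing integrality, the LP optimum is 34.77 at (s,t) = (0.154, 5.62), which is not an integer point.
(s,t)=(0,5): 1·0+3·5=15≤17, 5·0+2·5=10≤12, objective 30.
(s,t)=(0,4): 1·0+3·4=12≤17, 5·0+2·4=8≤12, objective 24.
Maximum is 30 at (s,t)=(0,5).

30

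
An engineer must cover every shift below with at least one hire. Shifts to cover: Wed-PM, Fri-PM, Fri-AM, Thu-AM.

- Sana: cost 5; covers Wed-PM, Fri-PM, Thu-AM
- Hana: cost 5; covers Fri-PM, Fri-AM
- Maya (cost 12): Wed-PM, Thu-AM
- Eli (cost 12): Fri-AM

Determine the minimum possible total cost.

10

Choose Sana and Hana: together they cover Wed-PM, Fri-PM, Fri-AM, Thu-AM — every shift.
Total cost: 5 + 5 = 10.
No cover costs less than 10.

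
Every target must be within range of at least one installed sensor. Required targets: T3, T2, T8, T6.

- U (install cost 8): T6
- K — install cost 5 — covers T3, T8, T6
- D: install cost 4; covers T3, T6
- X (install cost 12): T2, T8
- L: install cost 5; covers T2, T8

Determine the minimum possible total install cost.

9

The greedy cost-per-new-target heuristic would pick K and L for 10, but a cheaper cover exists.
Choose D and L: together they cover T3, T2, T8, T6 — every target.
Total install cost: 4 + 5 = 9.
No cover costs less than 9.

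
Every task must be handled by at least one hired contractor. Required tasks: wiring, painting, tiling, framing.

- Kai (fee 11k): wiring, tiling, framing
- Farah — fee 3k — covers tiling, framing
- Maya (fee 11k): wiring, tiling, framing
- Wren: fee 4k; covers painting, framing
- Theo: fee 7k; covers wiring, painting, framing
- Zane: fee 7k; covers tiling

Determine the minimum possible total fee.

10

This is a weighted set-cover instance.
Choose Farah and Theo: together they cover wiring, painting, tiling, framing — every task.
Total fee: 3 + 7 = 10.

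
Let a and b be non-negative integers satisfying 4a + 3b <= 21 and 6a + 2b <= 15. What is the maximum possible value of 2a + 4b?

28

(a,b)=(0,7): 4·0+3·7=21≤21, 6·0+2·7=14≤15, objective 28.
(a,b)=(0,6): 4·0+3·6=18≤21, 6·0+2·6=12≤15, objective 24.
No feasible integer point exceeds 28.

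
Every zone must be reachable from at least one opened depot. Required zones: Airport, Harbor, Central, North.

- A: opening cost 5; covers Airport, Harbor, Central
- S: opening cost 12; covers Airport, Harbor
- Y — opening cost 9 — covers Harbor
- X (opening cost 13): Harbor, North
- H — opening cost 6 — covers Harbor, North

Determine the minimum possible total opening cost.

11

Choose A and H: together they cover Airport, Harbor, Central, North — every zone.
Total opening cost: 5 + 6 = 11.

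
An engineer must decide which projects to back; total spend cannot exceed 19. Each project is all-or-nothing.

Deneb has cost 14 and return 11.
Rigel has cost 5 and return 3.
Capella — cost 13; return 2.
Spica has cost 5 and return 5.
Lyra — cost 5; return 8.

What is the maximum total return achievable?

19

This is a 0-1 knapsack instance.
Allowing fractional choices, the relaxed optimum would be about 20.1, but projects are indivisible.
Deneb + Spica: cost 14 + 5 = 19 ≤ 19, return 11 + 5 = 16.
Deneb + Lyra: cost 14 + 5 = 19 ≤ 19, return 11 + 8 = 19.
Rigel + Spica + Lyra: cost 5 + 5 + 5 = 15 ≤ 19, return 3 + 5 + 8 = 16.
Best is Deneb and Lyra with total return 19.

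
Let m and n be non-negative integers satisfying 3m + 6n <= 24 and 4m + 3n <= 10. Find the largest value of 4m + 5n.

15

(m,n)=(0,3): 3·0+6·3=18≤24, 4·0+3·3=9≤10, objective 15.
(m,n)=(1,2): 3·1+6·2=15≤24, 4·1+3·2=10≤10, objective 14.
(m,n)=(0,2): 3·0+6·2=12≤24, 4·0+3·2=6≤10, objective 10.
Maximum is 15 at (m,n)=(0,3).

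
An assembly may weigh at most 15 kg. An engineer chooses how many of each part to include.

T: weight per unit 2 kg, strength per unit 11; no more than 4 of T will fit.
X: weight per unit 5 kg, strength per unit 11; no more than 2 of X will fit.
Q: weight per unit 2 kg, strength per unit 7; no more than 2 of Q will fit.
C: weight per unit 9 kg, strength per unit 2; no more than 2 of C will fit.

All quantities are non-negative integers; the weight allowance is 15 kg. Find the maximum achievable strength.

62

3×T, 1×X, and 2×Q: weight 15 ≤ 15, strength 3·11 + 1·11 + 2·7 = 58.
4×T, 1×X, and 1×Q: weight 15 ≤ 15, strength 4·11 + 1·11 + 1·7 = 62.
Best is 62.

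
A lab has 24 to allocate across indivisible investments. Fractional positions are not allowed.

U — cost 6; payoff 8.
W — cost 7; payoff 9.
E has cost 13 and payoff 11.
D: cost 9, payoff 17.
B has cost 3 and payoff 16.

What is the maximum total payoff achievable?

42

Allowing fractional choices, the relaxed optimum would be about 48.7, but investments are indivisible.
W + E + B: cost 7 + 13 + 3 = 23 ≤ 24, payoff 9 + 11 + 16 = 36.
W + D + B: cost 7 + 9 + 3 = 19 ≤ 24, payoff 9 + 17 + 16 = 42.
U + D + B: cost 6 + 9 + 3 = 18 ≤ 24, payoff 8 + 17 + 16 = 41.
Best is W, D, and B with total payoff 42.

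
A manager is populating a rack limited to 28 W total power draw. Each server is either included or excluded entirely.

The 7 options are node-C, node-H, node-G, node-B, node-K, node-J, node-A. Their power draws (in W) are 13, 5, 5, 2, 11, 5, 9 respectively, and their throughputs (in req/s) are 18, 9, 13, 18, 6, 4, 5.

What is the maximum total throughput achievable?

58

Take node-C, node-H, node-G, and node-B: power draw 13 + 5 + 5 + 2 = 25 ≤ 28, throughput 18 + 9 + 13 + 18 = 58.
No other feasible combination does better.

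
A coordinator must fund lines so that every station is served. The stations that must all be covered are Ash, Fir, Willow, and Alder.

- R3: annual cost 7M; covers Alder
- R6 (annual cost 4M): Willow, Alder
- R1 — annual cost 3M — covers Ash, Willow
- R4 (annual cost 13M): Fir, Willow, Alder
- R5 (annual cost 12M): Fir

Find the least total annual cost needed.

16

Choose R1 and R4: together they cover Ash, Fir, Willow, Alder — every station.
Total annual cost: 3 + 13 = 16.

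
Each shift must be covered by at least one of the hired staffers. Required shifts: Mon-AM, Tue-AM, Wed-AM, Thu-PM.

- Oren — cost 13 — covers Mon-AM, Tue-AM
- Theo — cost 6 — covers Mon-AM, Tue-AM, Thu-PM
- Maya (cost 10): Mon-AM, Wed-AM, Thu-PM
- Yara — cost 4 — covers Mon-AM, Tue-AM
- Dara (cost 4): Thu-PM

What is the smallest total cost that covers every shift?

14

The greedy cost-per-new-shift heuristic would pick Theo and Maya for 16, but a cheaper cover exists.
Choose Maya and Yara: together they cover Mon-AM, Tue-AM, Wed-AM, Thu-PM — every shift.
Total cost: 10 + 4 = 14.
No cover costs less than 14.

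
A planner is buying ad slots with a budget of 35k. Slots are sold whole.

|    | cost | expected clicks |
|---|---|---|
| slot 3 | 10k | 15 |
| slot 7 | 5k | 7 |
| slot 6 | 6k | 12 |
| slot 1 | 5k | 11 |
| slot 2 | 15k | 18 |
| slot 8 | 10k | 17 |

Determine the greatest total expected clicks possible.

Allowing fractional choices, the relaxed optimum would be about 60.6, but ad slots are indivisible.
slot 7 + slot 1 + slot 2 + slot 8: cost 5 + 5 + 15 + 10 = 35 ≤ 35, expected clicks 7 + 11 + 18 + 17 = 53.
slot 3 + slot 7 + slot 6 + slot 8: cost 10 + 5 + 6 + 10 = 31 ≤ 35, expected clicks 15 + 7 + 12 + 17 = 51.
slot 3 + slot 6 + slot 1 + slot 8: cost 10 + 6 + 5 + 10 = 31 ≤ 35, expected clicks 15 + 12 + 11 + 17 = 55.
Best is slot 3, slot 6, slot 1, and slot 8 with total expected clicks 55.

55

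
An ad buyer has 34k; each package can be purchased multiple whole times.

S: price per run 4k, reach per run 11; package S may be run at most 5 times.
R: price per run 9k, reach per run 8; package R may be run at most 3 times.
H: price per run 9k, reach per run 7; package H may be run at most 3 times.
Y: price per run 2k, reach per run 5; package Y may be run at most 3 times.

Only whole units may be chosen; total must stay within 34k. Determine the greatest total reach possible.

73

S has the best ratio (11/4); taking only S gives at most 5×11 = 55 (stopped by the supply cap of 5).
Mixing does better — 5×S, 1×R, and 2×Y: price 33 ≤ 34, reach 5·11 + 1·8 + 2·5 = 73.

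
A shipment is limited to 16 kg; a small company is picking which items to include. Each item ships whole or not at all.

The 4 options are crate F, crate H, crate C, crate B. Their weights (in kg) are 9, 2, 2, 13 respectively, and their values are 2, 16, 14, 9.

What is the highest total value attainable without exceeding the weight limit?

crate H + crate B: weight 2 + 13 = 15 ≤ 16, value 16 + 9 = 25.
crate F + crate H + crate C: weight 9 + 2 + 2 = 13 ≤ 16, value 2 + 16 + 14 = 32.
crate H + crate C: weight 2 + 2 = 4 ≤ 16, value 16 + 14 = 30.
Best is crate F, crate H, and crate C with total value 32.

32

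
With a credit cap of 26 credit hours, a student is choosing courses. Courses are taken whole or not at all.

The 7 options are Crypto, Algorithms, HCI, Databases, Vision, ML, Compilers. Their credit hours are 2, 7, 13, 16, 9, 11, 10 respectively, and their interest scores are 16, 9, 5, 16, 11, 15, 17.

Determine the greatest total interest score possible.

Treat it as a binary knapsack problem.
Allowing fractional choices, the relaxed optimum would be about 51.9, but courses are indivisible.
Crypto + Vision + Compilers: credit hours 2 + 9 + 10 = 21 ≤ 26, interest score 16 + 11 + 17 = 44.
Crypto + ML + Compilers: credit hours 2 + 11 + 10 = 23 ≤ 26, interest score 16 + 15 + 17 = 48.
Best is Crypto, ML, and Compilers with total interest score 48.

48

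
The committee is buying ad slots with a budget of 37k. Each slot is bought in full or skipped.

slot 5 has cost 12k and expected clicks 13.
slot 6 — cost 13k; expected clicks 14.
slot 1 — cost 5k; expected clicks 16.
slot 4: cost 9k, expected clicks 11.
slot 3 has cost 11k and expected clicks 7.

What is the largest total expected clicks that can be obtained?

Allowing fractional choices, the relaxed optimum would be about 51.8, but ad slots are indivisible.
slot 6 + slot 1 + slot 4: cost 13 + 5 + 9 = 27 ≤ 37, expected clicks 14 + 16 + 11 = 41.
slot 5 + slot 1 + slot 4 + slot 3: cost 12 + 5 + 9 + 11 = 37 ≤ 37, expected clicks 13 + 16 + 11 + 7 = 47.
slot 5 + slot 6 + slot 1: cost 12 + 13 + 5 = 30 ≤ 37, expected clicks 13 + 14 + 16 = 43.
Best is slot 5, slot 1, slot 4, and slot 3 with total expected clicks 47.

47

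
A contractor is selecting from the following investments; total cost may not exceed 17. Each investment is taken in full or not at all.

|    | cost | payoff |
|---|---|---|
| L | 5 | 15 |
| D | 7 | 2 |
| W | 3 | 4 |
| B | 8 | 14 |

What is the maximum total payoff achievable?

This is a 0-1 knapsack instance.
Allowing fractional choices, the relaxed optimum would be about 33.3, but investments are indivisible.
L + W + B: cost 5 + 3 + 8 = 16 ≤ 17, payoff 15 + 4 + 14 = 33.
L + B: cost 5 + 8 = 13 ≤ 17, payoff 15 + 14 = 29.
Best is L, W, and B with total payoff 33.

33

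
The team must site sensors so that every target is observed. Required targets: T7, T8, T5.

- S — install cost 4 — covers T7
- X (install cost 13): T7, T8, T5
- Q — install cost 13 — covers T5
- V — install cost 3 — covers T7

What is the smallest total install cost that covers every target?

13

The greedy cost-per-new-target heuristic would pick V and X for 16, but a cheaper cover exists.
X alone covers T7, T8, T5 — every target.
Total install cost: 13.
No cover costs less than 13.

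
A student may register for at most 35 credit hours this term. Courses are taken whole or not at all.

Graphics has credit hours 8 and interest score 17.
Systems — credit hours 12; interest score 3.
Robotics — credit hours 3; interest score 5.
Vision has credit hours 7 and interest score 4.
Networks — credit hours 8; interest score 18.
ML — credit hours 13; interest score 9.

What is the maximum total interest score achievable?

49

This is a 0-1 knapsack instance.
Allowing fractional choices, the relaxed optimum would be about 50.7, but courses are indivisible.
Graphics + Robotics + Networks + ML: credit hours 8 + 3 + 8 + 13 = 32 ≤ 35, interest score 17 + 5 + 18 + 9 = 49.
Graphics + Robotics + Vision + Networks: credit hours 8 + 3 + 7 + 8 = 26 ≤ 35, interest score 17 + 5 + 4 + 18 = 44.
Best is Graphics, Robotics, Networks, and ML with total interest score 49.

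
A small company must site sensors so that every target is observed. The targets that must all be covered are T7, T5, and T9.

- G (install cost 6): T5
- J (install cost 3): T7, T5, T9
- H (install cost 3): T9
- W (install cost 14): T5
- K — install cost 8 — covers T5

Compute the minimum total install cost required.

3

This is a weighted set-cover instance.
J alone covers T7, T5, T9 — every target.
Total install cost: 3.
No cover costs less than 3.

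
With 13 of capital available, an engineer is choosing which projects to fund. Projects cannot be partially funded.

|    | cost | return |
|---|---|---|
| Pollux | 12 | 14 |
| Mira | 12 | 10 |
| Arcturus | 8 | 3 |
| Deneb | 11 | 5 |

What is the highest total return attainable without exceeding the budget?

Treat it as a binary knapsack problem.
Allowing fractional choices, the relaxed optimum would be about 14.8, but projects are indivisible.
Mira: cost 12 ≤ 13, return 10.
Pollux: cost 12 ≤ 13, return 14.
Best is Pollux with total return 14.

14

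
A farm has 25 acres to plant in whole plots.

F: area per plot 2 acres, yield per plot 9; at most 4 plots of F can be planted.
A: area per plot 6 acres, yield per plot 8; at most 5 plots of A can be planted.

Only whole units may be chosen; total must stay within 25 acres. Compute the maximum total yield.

52

F has the best ratio (9/2); taking only F gives at most 4×9 = 36 (stopped by the supply cap of 4).
Mixing does better — 4×F and 2×A: area 20 ≤ 25, yield 4·9 + 2·8 = 52.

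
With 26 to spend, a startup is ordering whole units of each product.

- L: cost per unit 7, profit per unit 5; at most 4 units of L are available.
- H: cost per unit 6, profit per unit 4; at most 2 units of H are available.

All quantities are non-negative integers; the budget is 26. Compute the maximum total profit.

18

L has the best ratio (5/7); taking only L gives at most 3×5 = 15 (stopped by the cost limit).
Mixing does better — 2×L and 2×H: cost 26 ≤ 26, profit 2·5 + 2·4 = 18.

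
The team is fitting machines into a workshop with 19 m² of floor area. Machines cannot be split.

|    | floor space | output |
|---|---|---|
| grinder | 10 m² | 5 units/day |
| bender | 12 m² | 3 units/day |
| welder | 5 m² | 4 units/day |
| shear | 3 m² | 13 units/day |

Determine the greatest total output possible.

22

Allowing fractional choices, the relaxed optimum would be about 22.2, but machines are indivisible.
welder + shear: floor space 5 + 3 = 8 ≤ 19, output 4 + 13 = 17.
grinder + welder + shear: floor space 10 + 5 + 3 = 18 ≤ 19, output 5 + 4 + 13 = 22.
grinder + shear: floor space 10 + 3 = 13 ≤ 19, output 5 + 13 = 18.
Best is grinder, welder, and shear with total output 22.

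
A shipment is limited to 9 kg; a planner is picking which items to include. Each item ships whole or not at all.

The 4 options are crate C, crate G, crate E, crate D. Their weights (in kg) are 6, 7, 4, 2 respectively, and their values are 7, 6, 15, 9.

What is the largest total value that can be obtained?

24

This is a 0-1 knapsack instance.
Allowing fractional choices, the relaxed optimum would be about 27.5, but items are indivisible.
crate E: weight 4 ≤ 9, value 15.
crate C + crate D: weight 6 + 2 = 8 ≤ 9, value 7 + 9 = 16.
crate E + crate D: weight 4 + 2 = 6 ≤ 9, value 15 + 9 = 24.
Best is crate E and crate D with total value 24.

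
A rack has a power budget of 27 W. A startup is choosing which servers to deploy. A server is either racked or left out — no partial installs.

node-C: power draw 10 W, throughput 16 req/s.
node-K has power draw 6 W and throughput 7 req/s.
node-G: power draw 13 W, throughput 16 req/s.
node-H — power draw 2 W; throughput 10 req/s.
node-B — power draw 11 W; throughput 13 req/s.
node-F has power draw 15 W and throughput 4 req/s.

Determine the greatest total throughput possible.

Take node-C, node-G, and node-H: power draw 10 + 13 + 2 = 25 ≤ 27, throughput 16 + 16 + 10 = 42.
No other feasible combination does better.

42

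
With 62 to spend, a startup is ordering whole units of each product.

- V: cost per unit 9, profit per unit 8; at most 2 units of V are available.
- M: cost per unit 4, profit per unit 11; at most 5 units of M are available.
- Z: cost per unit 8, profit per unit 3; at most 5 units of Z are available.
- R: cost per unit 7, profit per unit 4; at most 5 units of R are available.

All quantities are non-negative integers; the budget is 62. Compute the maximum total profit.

M has the best ratio (11/4); taking only M gives at most 5×11 = 55 (stopped by the supply cap of 5).
Mixing does better — 2×V, 5×M, and 3×R: cost 59 ≤ 62, profit 2·8 + 5·11 + 3·4 = 83.

83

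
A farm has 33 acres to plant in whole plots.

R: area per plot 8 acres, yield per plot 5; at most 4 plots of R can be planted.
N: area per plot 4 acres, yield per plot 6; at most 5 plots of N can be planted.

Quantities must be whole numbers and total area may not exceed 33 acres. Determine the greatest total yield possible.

35

N has the best ratio (6/4); taking only N gives at most 5×6 = 30 (stopped by the supply cap of 5).
Mixing does better — 1×R and 5×N: area 28 ≤ 33, yield 1·5 + 5·6 = 35.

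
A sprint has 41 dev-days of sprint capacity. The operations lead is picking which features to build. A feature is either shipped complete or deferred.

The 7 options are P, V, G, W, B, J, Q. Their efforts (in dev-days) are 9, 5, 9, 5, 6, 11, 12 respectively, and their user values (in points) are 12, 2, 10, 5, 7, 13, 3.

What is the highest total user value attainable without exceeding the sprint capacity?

47

Take P, G, W, B, and J: effort 9 + 9 + 5 + 6 + 11 = 40 ≤ 41, user value 12 + 10 + 5 + 7 + 13 = 47.
No other feasible combination does better.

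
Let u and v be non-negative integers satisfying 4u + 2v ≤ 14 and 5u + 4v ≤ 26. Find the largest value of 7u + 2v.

Relaxing integrality, the LP optimum is 24.50 at (u,v) = (3.5, 0), which is not an integer point.
(u,v)=(3,1): 4·3+2·1=14≤14, 5·3+4·1=19≤26, objective 23.
(u,v)=(3,0): 4·3+2·0=12≤14, 5·3+4·0=15≤26, objective 21.
(u,v)=(2,2): 4·2+2·2=12≤14, 5·2+4·2=18≤26, objective 18.
No feasible integer point exceeds 23.

23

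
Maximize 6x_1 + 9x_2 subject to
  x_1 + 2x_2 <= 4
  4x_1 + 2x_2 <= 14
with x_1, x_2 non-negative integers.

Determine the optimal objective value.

21

Relaxing integrality, the LP optimum is 23.00 at (x_1,x_2) = (3.33, 0.333), which is not an integer point.
(x_1,x_2)=(2,1): 1·2+2·1=4≤4, 4·2+2·1=10≤14, objective 21.
(x_1,x_2)=(3,0): 1·3+2·0=3≤4, 4·3+2·0=12≤14, objective 18.
The best lattice point is (2,1), giving 21.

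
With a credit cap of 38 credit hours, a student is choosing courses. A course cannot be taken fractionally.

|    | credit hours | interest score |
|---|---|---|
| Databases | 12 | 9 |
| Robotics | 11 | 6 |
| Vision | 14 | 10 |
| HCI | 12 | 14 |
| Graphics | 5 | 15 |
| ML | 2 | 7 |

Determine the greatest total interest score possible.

This is an integer program with binary decision variables.
Take Vision, HCI, Graphics, and ML: credit hours 14 + 12 + 5 + 2 = 33 ≤ 38, interest score 10 + 14 + 15 + 7 = 46.
No other feasible combination does better.

46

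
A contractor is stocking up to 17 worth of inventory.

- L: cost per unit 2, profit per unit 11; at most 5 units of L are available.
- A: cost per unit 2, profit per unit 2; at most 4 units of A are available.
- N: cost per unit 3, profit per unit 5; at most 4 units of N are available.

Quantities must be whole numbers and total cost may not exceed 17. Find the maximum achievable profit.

5×L, 2×A, and 1×N: cost 17 ≤ 17, profit 5·11 + 2·2 + 1·5 = 64.
5×L and 2×N: cost 16 ≤ 17, profit 5·11 + 2·5 = 65.
Best is 65.

65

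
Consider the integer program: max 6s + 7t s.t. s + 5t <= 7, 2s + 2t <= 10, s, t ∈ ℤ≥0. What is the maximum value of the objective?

(s,t)=(5,0): 1·5+5·0=5≤7, 2·5+2·0=10≤10, objective 30.
(s,t)=(4,0): 1·4+5·0=4≤7, 2·4+2·0=8≤10, objective 24.
Maximum is 30 at (s,t)=(5,0).

30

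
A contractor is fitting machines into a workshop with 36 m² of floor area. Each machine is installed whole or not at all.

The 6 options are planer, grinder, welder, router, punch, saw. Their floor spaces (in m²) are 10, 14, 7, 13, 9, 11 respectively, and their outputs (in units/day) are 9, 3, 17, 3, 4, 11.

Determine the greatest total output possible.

Take planer, welder, and saw: floor space 10 + 7 + 11 = 28 ≤ 36, output 9 + 17 + 11 = 37.
No other feasible combination does better.

37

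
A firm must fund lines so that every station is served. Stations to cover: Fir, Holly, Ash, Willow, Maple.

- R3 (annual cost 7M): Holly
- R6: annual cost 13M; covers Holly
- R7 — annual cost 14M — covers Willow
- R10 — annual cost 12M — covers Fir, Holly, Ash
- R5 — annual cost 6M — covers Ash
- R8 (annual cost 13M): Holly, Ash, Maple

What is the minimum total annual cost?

39

Choose R7, R10, and R8: together they cover Fir, Holly, Ash, Willow, Maple — every station.
Total annual cost: 14 + 12 + 13 = 39.
No cover costs less than 39.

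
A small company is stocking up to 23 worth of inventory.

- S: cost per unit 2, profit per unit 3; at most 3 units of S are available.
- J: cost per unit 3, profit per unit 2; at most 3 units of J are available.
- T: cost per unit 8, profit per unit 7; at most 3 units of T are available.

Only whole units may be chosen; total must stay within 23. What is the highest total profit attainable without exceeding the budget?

Take 3×S and 2×T: cost 22 ≤ 23, profit 3·3 + 2·7 = 23.
S has the best ratio (3/2) and is taken to its limit of 3; remaining capacity is filled optimally with the others.

23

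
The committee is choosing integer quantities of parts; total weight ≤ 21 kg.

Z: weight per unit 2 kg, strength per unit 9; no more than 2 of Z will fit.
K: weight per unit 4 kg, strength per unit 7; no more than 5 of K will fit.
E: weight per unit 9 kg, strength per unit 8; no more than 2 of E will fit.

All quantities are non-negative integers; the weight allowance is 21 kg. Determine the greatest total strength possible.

This is a bounded integer knapsack.
Z has the best ratio (9/2); taking only Z gives at most 2×9 = 18 (stopped by the supply cap of 2).
Mixing does better — 2×Z and 4×K: weight 20 ≤ 21, strength 2·9 + 4·7 = 46.

46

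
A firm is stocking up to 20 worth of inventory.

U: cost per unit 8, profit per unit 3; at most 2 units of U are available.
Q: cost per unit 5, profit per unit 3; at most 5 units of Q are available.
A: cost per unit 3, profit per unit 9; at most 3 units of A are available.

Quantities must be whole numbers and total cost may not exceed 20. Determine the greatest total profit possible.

33

2×Q and 3×A: cost 19 ≤ 20, profit 2·3 + 3·9 = 33.
1×Q and 3×A: cost 14 ≤ 20, profit 1·3 + 3·9 = 30.
Best is 33.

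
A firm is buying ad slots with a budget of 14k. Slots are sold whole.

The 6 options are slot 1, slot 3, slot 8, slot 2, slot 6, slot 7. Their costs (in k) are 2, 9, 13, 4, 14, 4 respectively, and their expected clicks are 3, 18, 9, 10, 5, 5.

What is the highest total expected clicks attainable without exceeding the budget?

This is a 0-1 knapsack instance.
Take slot 3 and slot 2: cost 9 + 4 = 13 ≤ 14, expected clicks 18 + 10 = 28.
No other feasible combination does better.

28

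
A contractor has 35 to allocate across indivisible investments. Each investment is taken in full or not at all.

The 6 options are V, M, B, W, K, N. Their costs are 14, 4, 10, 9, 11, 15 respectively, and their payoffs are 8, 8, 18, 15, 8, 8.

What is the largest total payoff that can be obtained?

Allowing fractional choices, the relaxed optimum would be about 49.6, but investments are indivisible.
B + W + K: cost 10 + 9 + 11 = 30 ≤ 35, payoff 18 + 15 + 8 = 41.
M + B + W + K: cost 4 + 10 + 9 + 11 = 34 ≤ 35, payoff 8 + 18 + 15 + 8 = 49.
M + B + W: cost 4 + 10 + 9 = 23 ≤ 35, payoff 8 + 18 + 15 = 41.
Best is M, B, W, and K with total payoff 49.

49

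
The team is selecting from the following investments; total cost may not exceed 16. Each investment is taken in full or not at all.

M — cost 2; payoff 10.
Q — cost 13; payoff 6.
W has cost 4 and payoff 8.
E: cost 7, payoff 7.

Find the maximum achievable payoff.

This is an integer program with binary decision variables.
M + W + E: cost 2 + 4 + 7 = 13 ≤ 16, payoff 10 + 8 + 7 = 25.
M + E: cost 2 + 7 = 9 ≤ 16, payoff 10 + 7 = 17.
M + W: cost 2 + 4 = 6 ≤ 16, payoff 10 + 8 = 18.
Best is M, W, and E with total payoff 25.

25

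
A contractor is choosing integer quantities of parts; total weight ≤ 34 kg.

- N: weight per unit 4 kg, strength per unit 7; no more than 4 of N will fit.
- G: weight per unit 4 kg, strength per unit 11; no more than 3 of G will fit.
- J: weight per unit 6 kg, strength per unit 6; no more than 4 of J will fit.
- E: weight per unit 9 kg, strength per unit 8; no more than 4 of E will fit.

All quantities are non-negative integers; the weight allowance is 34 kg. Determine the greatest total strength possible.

Take 4×N, 3×G, and 1×J: weight 34 ≤ 34, strength 4·7 + 3·11 + 1·6 = 67.
G has the best ratio (11/4) and is taken to its limit of 3; remaining capacity is filled optimally with the others.

67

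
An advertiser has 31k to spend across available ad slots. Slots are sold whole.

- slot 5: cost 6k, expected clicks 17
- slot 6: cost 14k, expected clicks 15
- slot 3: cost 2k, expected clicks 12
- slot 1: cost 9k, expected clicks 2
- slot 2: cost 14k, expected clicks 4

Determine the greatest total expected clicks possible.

Allowing fractional choices, the relaxed optimum would be about 46.6, but ad slots are indivisible.
slot 5 + slot 6 + slot 3 + slot 1: cost 6 + 14 + 2 + 9 = 31 ≤ 31, expected clicks 17 + 15 + 12 + 2 = 46.
slot 5 + slot 6 + slot 3: cost 6 + 14 + 2 = 22 ≤ 31, expected clicks 17 + 15 + 12 = 44.
Best is slot 5, slot 6, slot 3, and slot 1 with total expected clicks 46.

46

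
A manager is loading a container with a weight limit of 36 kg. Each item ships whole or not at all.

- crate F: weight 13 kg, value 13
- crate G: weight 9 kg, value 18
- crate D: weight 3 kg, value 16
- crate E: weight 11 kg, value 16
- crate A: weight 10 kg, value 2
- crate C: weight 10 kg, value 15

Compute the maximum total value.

65

This is an integer program with binary decision variables.
Allowing fractional choices, the relaxed optimum would be about 68.0, but items are indivisible.
crate G + crate D + crate E + crate C: weight 9 + 3 + 11 + 10 = 33 ≤ 36, value 18 + 16 + 16 + 15 = 65.
crate F + crate G + crate D + crate E: weight 13 + 9 + 3 + 11 = 36 ≤ 36, value 13 + 18 + 16 + 16 = 63.
Best is crate G, crate D, crate E, and crate C with total value 65.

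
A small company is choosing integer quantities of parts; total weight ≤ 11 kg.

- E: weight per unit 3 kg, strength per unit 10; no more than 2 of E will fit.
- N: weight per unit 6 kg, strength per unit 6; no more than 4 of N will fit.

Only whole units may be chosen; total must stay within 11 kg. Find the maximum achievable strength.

20

This is a bounded integer knapsack.
E has the best ratio (10/3); taking only E gives at most 2×10 = 20 (stopped by the supply cap of 2).
Optimal: 2×E: weight 6 ≤ 11, strength 2·10 = 20.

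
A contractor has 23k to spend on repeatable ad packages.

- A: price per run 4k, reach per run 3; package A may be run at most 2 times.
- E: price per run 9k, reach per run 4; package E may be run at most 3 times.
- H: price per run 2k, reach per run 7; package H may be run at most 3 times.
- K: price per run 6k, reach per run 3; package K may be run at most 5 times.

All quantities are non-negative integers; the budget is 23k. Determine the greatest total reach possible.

31

H has the best ratio (7/2); taking only H gives at most 3×7 = 21 (stopped by the supply cap of 3).
Mixing does better — 2×A, 1×E, and 3×H: price 23 ≤ 23, reach 2·3 + 1·4 + 3·7 = 31.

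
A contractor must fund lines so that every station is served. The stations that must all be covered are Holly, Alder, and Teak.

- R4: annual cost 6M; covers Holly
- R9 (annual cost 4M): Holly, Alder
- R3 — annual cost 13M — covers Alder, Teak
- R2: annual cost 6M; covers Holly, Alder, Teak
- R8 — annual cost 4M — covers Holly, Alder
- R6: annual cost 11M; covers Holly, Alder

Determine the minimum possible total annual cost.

6

R2 alone covers Holly, Alder, Teak — every station.
Total annual cost: 6.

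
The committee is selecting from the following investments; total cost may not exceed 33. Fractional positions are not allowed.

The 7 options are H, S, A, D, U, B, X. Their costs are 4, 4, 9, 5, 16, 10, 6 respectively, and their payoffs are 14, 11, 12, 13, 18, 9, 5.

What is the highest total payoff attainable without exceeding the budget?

59

Allowing fractional choices, the relaxed optimum would be about 62.4, but investments are indivisible.
H + S + D + U: cost 4 + 4 + 5 + 16 = 29 ≤ 33, payoff 14 + 11 + 13 + 18 = 56.
H + S + A + D + X: cost 4 + 4 + 9 + 5 + 6 = 28 ≤ 33, payoff 14 + 11 + 12 + 13 + 5 = 55.
H + S + A + D + B: cost 4 + 4 + 9 + 5 + 10 = 32 ≤ 33, payoff 14 + 11 + 12 + 13 + 9 = 59.
Best is H, S, A, D, and B with total payoff 59.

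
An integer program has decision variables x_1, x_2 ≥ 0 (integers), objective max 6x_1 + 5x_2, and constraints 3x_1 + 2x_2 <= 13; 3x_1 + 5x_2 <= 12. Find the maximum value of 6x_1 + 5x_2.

24

(x_1,x_2)=(4,0): 3·4+2·0=12≤13, 3·4+5·0=12≤12, objective 24.
(x_1,x_2)=(3,0): 3·3+2·0=9≤13, 3·3+5·0=9≤12, objective 18.
Maximum is 24 at (x_1,x_2)=(4,0).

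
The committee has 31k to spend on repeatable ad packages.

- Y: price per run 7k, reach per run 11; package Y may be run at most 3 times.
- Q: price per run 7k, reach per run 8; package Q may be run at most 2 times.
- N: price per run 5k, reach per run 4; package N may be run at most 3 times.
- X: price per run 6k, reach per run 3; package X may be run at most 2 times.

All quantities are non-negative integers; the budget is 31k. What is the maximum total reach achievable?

This is a bounded integer knapsack.
Y has the best ratio (11/7); taking only Y gives at most 3×11 = 33 (stopped by the supply cap of 3).
Mixing does better — 3×Y and 2×N: price 31 ≤ 31, reach 3·11 + 2·4 = 41.

41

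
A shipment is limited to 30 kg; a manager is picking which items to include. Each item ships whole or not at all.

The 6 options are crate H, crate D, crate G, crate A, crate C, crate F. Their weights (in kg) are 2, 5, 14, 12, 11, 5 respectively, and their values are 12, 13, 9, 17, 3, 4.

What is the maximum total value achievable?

46

Treat it as a binary knapsack problem.
Allowing fractional choices, the relaxed optimum would be about 49.9, but items are indivisible.
crate H + crate D + crate A + crate F: weight 2 + 5 + 12 + 5 = 24 ≤ 30, value 12 + 13 + 17 + 4 = 46.
crate H + crate D + crate A + crate C: weight 2 + 5 + 12 + 11 = 30 ≤ 30, value 12 + 13 + 17 + 3 = 45.
crate H + crate D + crate A: weight 2 + 5 + 12 = 19 ≤ 30, value 12 + 13 + 17 = 42.
Best is crate H, crate D, crate A, and crate F with total value 46.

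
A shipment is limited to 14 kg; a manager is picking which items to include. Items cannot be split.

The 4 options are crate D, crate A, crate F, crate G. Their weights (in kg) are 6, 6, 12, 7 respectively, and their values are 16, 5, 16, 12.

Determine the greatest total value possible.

Take crate D and crate G: weight 6 + 7 = 13 ≤ 14, value 16 + 12 = 28.
No other feasible combination does better.

28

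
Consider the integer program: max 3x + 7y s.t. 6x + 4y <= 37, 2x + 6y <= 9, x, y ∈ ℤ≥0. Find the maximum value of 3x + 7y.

12

(x,y)=(4,0) is feasible, giving 12.
(x,y)=(3,0) is feasible, giving 9.
Maximum is 12 at (x,y)=(4,0).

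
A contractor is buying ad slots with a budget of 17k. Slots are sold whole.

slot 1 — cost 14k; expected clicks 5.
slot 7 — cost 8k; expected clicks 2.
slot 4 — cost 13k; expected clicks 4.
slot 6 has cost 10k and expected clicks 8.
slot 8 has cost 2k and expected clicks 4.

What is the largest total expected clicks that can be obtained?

This is an integer program with binary decision variables.
Allowing fractional choices, the relaxed optimum would be about 13.8, but ad slots are indivisible.
slot 1 + slot 8: cost 14 + 2 = 16 ≤ 17, expected clicks 5 + 4 = 9.
slot 6: cost 10 ≤ 17, expected clicks 8.
slot 6 + slot 8: cost 10 + 2 = 12 ≤ 17, expected clicks 8 + 4 = 12.
Best is slot 6 and slot 8 with total expected clicks 12.

12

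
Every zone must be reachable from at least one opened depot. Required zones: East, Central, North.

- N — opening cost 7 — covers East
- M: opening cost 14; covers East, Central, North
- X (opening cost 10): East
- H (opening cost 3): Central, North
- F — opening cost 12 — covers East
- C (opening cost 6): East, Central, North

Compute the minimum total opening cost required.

This is an integer covering problem.
C alone covers East, Central, North — every zone.
Total opening cost: 6.

6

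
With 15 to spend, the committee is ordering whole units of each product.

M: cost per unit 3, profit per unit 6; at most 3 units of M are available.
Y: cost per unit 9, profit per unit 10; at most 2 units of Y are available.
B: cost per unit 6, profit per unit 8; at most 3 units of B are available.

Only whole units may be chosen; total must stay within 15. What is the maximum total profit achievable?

26

This is a bounded integer knapsack.
3×M and 1×B: cost 15 ≤ 15, profit 3·6 + 1·8 = 26.
1×M and 2×B: cost 15 ≤ 15, profit 1·6 + 2·8 = 22.
Best is 26.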